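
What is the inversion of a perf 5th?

P4

Interval numbers invert to sum to nine: 5 + 4 = 9, so a fifth inverts to a fourth.
The quality also flips — perfect stays perfect — giving a perfect fourth.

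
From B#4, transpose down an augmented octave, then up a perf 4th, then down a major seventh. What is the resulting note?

An augmented octave down from B#4 is B3.
A perfect fourth up from B3 is E4.
A major seventh down from E4 is F3.

F3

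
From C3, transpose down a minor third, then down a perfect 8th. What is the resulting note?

C3 down a minor third → A2 (3 semitones).
A2 down a perfect octave → A1 (12 semitones).

A1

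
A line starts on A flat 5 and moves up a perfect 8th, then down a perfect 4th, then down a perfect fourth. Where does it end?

B flat 5

Up a perfect octave from Ab5: Ab6 (12 semitones up).
Down a perfect fourth from Ab6: Eb6 (5 semitones down).
A perfect fourth down from Eb6 is Bb5.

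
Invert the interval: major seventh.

Interval numbers invert to sum to nine: 7 + 2 = 9, so a seventh inverts to a second.
The quality also flips — major becomes minor — giving a minor second.

minor 2nd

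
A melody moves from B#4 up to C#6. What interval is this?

minor ninth

B to C spans two letter names (B-C), plus an octave, so the interval is some kind of ninth.
B#4 to C#6 is 13 semitones, a half step short of the major ninth (14), so this is minor.
(Equivalently, a compound minor second: a minor second plus an octave.)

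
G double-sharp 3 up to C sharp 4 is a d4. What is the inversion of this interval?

augmented 5th

Interval numbers invert to sum to nine: 4 + 5 = 9, so a fourth inverts to a fifth.
Quality inverts too: diminished becomes augmented. That makes the inversion an augmented fifth.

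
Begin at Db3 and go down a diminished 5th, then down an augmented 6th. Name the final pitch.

Bbb1

A diminished fifth down from Db3 is G2.
Down an augmented sixth from G2: Bbb1 (10 semitones down).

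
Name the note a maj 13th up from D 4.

The thirteenth's letter: D up six letter names plus an octave → B.
A major thirteenth is 21 semitones; 21 semitones up from D4 gives B5.

B 5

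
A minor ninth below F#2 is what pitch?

Counting two letter names plus an octave down from F lands on E.
A minor ninth is 13 semitones; 13 semitones down from F#2 gives E#1.

E#1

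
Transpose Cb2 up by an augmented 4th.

F2

Four letter names up from C: F.
Moving 6 semitones up from Cb2 (the size of an augmented fourth) reaches F2.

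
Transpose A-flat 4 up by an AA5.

The fifth takes the letter from A up to E.
A doubly augmented fifth spans 9 semitones, so from Ab4 the target pitch is E#5.

E-sharp 5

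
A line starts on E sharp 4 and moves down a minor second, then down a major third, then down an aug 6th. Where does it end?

D 3

Down a minor second from E#4: D##4 (1 semitone down).
A major third down from D##4 is B#3.
B#3 down an augmented sixth → D3 (10 semitones).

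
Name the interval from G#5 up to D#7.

perfect twelfth

G to D spans five letter names (G-A-B-C-D), plus an octave, so the interval is some kind of twelfth.
G#5 to D#7 is 19 semitones, matching the perfect twelfth exactly, so the quality is perfect.
(Equivalently, a compound perfect fifth: a perfect fifth plus an octave.)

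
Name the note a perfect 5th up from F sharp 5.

C sharp 6

The fifth takes the letter from F up to C.
A perfect fifth is 7 semitones; 7 semitones up from F#5 gives C#6.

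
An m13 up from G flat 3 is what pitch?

Counting six letter names plus an octave up from G lands on E.
Moving 20 semitones up from Gb3 (the size of a minor thirteenth) reaches Ebb5.

E double-flat 5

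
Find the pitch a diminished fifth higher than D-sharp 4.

A 4

Counting five letter names up from D lands on A.
A diminished fifth spans 6 semitones, so from D#4 the target pitch is A4.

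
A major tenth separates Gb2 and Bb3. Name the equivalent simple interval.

Take out an octave (7 from the number): 10 − 7 = 3.
That makes a major tenth a compound major third — an octave plus a major third.

major third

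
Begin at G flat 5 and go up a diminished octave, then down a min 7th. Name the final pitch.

Up a diminished octave from Gb5: Gbb6 (11 semitones up).
Down a minor seventh from Gbb6: Abb5 (10 semitones down).

A double-flat 5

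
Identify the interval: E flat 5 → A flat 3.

Descending from Eb5 to Ab3 is the same interval as ascending Ab3 to Eb5.
A to E spans five letter names (A-B-C-D-E), plus an octave: a twelfth.
Ab3 to Eb5 is 19 semitones, matching the perfect twelfth exactly, so the quality is perfect.
(Equivalently, a compound perfect fifth: a perfect fifth plus an octave.)

perfect twelfth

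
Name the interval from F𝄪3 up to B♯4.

F to B spans four letter names (F-G-A-B), plus an octave — that makes it an eleventh of some quality.
Counting semitones, F##3→B#4 is 17, which is the perfect eleventh.
(Equivalently, a compound perfect fourth: a perfect fourth plus an octave.)

perfect eleventh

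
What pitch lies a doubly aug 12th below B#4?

Five letters down from B (plus an octave) reaches E.
A doubly augmented twelfth spans 21 semitones, so from B#4 the target pitch is Eb3.

Eb3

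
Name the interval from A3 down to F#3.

minor third

Descending from A3 to F#3 is the same interval as ascending F#3 to A3.
F to A spans three letter names (F-G-A) — that makes it a third of some quality.
A major third would be 4 semitones, but F#3 to A3 is 3 — one semitone narrower, making it a minor third.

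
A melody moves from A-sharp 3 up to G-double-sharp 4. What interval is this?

A to G spans seven letter names (A-B-C-D-E-F-G) — that makes it a seventh of some quality.
Counting semitones, A#3→G##4 is 11, which is the major seventh.

major seventh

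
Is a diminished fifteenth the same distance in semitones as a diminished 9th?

No

A diminished fifteenth is 23 semitones but a diminished ninth is 12 semitones — different sizes.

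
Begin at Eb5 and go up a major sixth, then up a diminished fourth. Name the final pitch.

Fb6

Eb5 up a major sixth → C6 (9 semitones).
A diminished fourth up from C6 is Fb6.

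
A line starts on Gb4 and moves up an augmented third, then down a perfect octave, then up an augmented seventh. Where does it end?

A##4

Up an augmented third from Gb4: B4 (5 semitones up).
B4 down a perfect octave → B3 (12 semitones).
Up an augmented seventh from B3: A##4 (12 semitones up).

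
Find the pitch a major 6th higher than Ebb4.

The sixth takes the letter from E up to C.
A major sixth spans 9 semitones, so from Ebb4 the target pitch is Cb5.

Cb5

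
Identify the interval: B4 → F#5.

B to F spans five letter names (B-C-D-E-F) — that makes it a fifth of some quality.
Counting semitones, B4→F#5 is 7, which is the perfect fifth.

perfect fifth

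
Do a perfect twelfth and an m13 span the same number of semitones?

No

19 semitones (perfect twelfth) vs 20 semitones (minor thirteenth): not equal.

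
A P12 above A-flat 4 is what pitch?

The twelfth's letter: A up five letter names plus an octave → E.
Moving 19 semitones up from Ab4 (the size of a perfect twelfth) reaches Eb6.

E-flat 6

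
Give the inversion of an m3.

major sixth

Interval numbers invert to sum to nine: 3 + 6 = 9, so a third inverts to a sixth.
Quality inverts too: minor becomes major. That makes the inversion a major sixth.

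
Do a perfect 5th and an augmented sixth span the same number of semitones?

No

7 semitones (perfect fifth) vs 10 semitones (augmented sixth): not equal.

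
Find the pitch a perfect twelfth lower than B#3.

E#2

The twelfth's letter: B down five letter names plus an octave → E.
A perfect twelfth is 19 semitones; 19 semitones down from B#3 gives E#2.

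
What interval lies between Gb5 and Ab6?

G to A spans two letter names (G-A), plus an octave, so the interval is some kind of ninth.
Gb5 to Ab6 is 14 semitones, matching the major ninth exactly, so the quality is major.
(Equivalently, a compound major second: a major second plus an octave.)

M9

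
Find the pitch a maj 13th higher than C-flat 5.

Counting six letter names plus an octave up from C lands on A.
A major thirteenth spans 21 semitones, so from Cb5 the target pitch is Ab6.

A-flat 6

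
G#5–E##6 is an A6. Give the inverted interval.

d3

Interval numbers invert to sum to nine: 6 + 3 = 9, so a sixth inverts to a third.
And augmented becomes diminished under inversion, so we get a diminished third.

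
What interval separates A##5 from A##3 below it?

perfect fifteenth

Descending from A##5 to A##3 is the same interval as ascending A##3 to A##5.
A to A is the same letter name, plus 2 octaves, so the interval is some kind of fifteenth.
Counting semitones, A##3→A##5 is 24, which is the perfect fifteenth.
(Equivalently, a compound perfect octave: a perfect octave plus an octave.)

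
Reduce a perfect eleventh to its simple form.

Take out an octave (7 from the number): 11 − 7 = 4.
That makes a perfect eleventh a compound perfect fourth — an octave plus a perfect fourth.

P4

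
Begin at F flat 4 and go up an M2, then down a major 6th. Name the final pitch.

A major second up from Fb4 is Gb4.
Gb4 down a major sixth → Bbb3 (9 semitones).

B double-flat 3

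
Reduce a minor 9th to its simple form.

Take out an octave (7 from the number): 9 − 7 = 2.
That makes a minor ninth a compound minor second — an octave plus a minor second.

m2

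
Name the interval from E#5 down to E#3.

Descending from E#5 to E#3 is the same interval as ascending E#3 to E#5.
E to E is the same letter name, plus 2 octaves: a fifteenth.
Counting semitones, E#3→E#5 is 24, which is the perfect fifteenth.
(Equivalently, a compound perfect octave: a perfect octave plus an octave.)

perfect fifteenth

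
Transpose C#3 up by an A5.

G##3

Counting five letter names up from C lands on G.
An augmented fifth spans 8 semitones, so from C#3 the target pitch is G##3.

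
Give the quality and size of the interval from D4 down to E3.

minor seventh

Descending from D4 to E3 is the same interval as ascending E3 to D4.
E to D spans seven letter names (E-F-G-A-B-C-D), so the interval is some kind of seventh.
E3 to D4 is 10 semitones, a half step short of the major seventh (11), so this is minor.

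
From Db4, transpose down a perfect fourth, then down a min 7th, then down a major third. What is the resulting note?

Db4 down a perfect fourth → Ab3 (5 semitones).
Ab3 down a minor seventh → Bb2 (10 semitones).
Bb2 down a major third → Gb2 (4 semitones).

Gb2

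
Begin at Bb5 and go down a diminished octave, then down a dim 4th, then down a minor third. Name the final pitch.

Bb5 down a diminished octave → B4 (11 semitones).
B4 down a diminished fourth → F##4 (4 semitones).
F##4 down a minor third → D##4 (3 semitones).

D##4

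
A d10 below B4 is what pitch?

G##3

The tenth's letter: B down three letter names plus an octave → G.
A diminished tenth spans 14 semitones, so from B4 the target pitch is G##3.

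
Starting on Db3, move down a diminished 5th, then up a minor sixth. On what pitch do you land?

Eb3

A diminished fifth down from Db3 is G2.
Up a minor sixth from G2: Eb3 (8 semitones up).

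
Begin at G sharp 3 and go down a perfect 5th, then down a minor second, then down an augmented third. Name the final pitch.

G 2

G#3 down a perfect fifth → C#3 (7 semitones).
C#3 down a minor second → B#2 (1 semitone).
Down an augmented third from B#2: G2 (5 semitones down).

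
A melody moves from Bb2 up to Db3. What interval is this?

B to D spans three letter names (B-C-D): a third.
Bb2 to Db3 is 3 semitones, a half step short of the major third (4), so this is minor.

minor third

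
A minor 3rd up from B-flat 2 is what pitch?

D-flat 3

Three letter names up from B: D.
Moving 3 semitones up from Bb2 (the size of a minor third) reaches Db3.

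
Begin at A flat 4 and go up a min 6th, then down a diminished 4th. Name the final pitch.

C 5

A minor sixth up from Ab4 is Fb5.
Down a diminished fourth from Fb5: C5 (4 semitones down).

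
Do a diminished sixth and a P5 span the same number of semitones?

Yes

A diminished sixth = 7 semitones = a perfect fifth; enharmonically equal.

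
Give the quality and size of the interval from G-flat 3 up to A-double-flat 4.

G to A spans two letter names (G-A), plus an octave, so the interval is some kind of ninth.
Gb3 to Abb4 is 13 semitones, a half step short of the major ninth (14), so this is minor.
(Equivalently, a compound minor second: a minor second plus an octave.)

minor ninth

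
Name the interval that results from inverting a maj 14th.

minor second

First reduce the compound major fourteenth to its simple form, a major seventh.
Interval numbers invert to sum to nine: 7 + 2 = 9, so a seventh inverts to a second.
The quality also flips — major becomes minor — giving a minor second.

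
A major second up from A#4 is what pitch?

B#4

Counting two letter names up from A lands on B.
Moving 2 semitones up from A#4 (the size of a major second) reaches B#4.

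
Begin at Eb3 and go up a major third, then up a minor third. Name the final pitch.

Bb3

A major third up from Eb3 is G3.
Up a minor third from G3: Bb3 (3 semitones up).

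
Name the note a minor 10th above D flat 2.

F flat 3

The tenth's letter: D up three letter names plus an octave → F.
A minor tenth spans 15 semitones, so from Db2 the target pitch is Fb3.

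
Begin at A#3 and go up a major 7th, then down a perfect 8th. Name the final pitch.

G##3

Up a major seventh from A#3: G##4 (11 semitones up).
A perfect octave down from G##4 is G##3.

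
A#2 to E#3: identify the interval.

perfect fifth

A to E spans five letter names (A-B-C-D-E), so the interval is some kind of fifth.
The perfect fifth spans 7 semitones, and A#2 to E#3 is exactly 7 semitones — so this is a perfect fifth.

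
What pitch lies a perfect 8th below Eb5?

Eb4

An octave keeps the letter name E, an octave down from E.
A perfect octave is 12 semitones; 12 semitones down from Eb5 gives Eb4.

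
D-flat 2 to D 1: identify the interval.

Descending from Db2 to D1 is the same interval as ascending D1 to Db2.
D to D is the same letter name, plus an octave — that makes it an octave of some quality.
The perfect octave is 12 semitones; here we have 11, one semitone narrower: diminished.

d8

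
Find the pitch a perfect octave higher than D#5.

An octave keeps the letter name D, an octave up from D.
A perfect octave is 12 semitones; 12 semitones up from D#5 gives D#6.

D#6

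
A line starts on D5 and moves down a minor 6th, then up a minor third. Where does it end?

A4

Down a minor sixth from D5: F#4 (8 semitones down).
Up a minor third from F#4: A4 (3 semitones up).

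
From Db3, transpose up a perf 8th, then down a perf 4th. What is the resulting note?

Ab3

Up a perfect octave from Db3: Db4 (12 semitones up).
Db4 down a perfect fourth → Ab3 (5 semitones).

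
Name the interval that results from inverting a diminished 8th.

Inverted interval numbers add to nine, so an octave pairs with a unison (8 + 1 = 9).
The quality also flips — diminished becomes augmented — giving an augmented unison.

augmented 1st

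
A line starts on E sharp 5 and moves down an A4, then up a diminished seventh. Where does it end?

A flat 5

E#5 down an augmented fourth → B4 (6 semitones).
B4 up a diminished seventh → Ab5 (9 semitones).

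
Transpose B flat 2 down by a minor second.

Two letter names down from B: A.
A minor second spans 1 semitone, so from Bb2 the target pitch is A2.

A 2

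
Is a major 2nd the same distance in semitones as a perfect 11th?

No

A major second is 2 semitones but a perfect eleventh is 17 semitones — different sizes.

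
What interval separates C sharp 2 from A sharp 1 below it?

Descending from C#2 to A#1 is the same interval as ascending A#1 to C#2.
A to C spans three letter names (A-B-C), so the interval is some kind of third.
A major third would be 4 semitones, but A#1 to C#2 is 3 — one semitone narrower, making it a minor third.

minor 3rd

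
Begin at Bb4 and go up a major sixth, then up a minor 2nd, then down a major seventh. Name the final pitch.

Up a major sixth from Bb4: G5 (9 semitones up).
G5 up a minor second → Ab5 (1 semitone).
Ab5 down a major seventh → Bbb4 (11 semitones).

Bbb4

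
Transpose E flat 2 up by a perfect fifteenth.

The letter stays E (same as the start), shifted two octaves up.
A perfect fifteenth is 24 semitones; 24 semitones up from Eb2 gives Eb4.

E flat 4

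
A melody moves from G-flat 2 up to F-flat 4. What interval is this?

G to F spans seven letter names (G-A-B-C-D-E-F), plus an octave — that makes it a fourteenth of some quality.
At 22 semitones, Gb2→Fb4 falls one short of a major fourteenth: minor.
(Equivalently, a compound minor seventh: a minor seventh plus an octave.)

minor fourteenth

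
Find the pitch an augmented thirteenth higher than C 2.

A-sharp 3

Six letters up from C (plus an octave) reaches A.
An augmented thirteenth is 22 semitones; 22 semitones up from C2 gives A#3.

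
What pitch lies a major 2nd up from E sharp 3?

F double-sharp 3

Two letter names up from E: F.
Moving 2 semitones up from E#3 (the size of a major second) reaches F##3.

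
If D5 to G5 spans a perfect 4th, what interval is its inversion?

perfect fifth

Inverted interval numbers add to nine, so a fourth pairs with a fifth (4 + 5 = 9).
And perfect stays perfect under inversion, so we get a perfect fifth.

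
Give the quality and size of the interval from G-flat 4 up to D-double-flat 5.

G to D spans five letter names (G-A-B-C-D) — that makes it a fifth of some quality.
A perfect fifth would be 7 semitones; Gb4 to Dbb5 is 6, one semitone narrower, so the interval is diminished.

diminished fifth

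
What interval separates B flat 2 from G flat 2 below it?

major third

Descending from Bb2 to Gb2 is the same interval as ascending Gb2 to Bb2.
G to B spans three letter names (G-A-B) — that makes it a third of some quality.
Counting semitones, Gb2→Bb2 is 4, which is the major third.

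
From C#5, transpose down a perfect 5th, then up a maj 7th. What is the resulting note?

Down a perfect fifth from C#5: F#4 (7 semitones down).
A major seventh up from F#4 is E#5.

E#5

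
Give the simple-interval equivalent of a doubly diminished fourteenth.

doubly diminished seventh

Subtracting seven from the interval number removes an octave: 14 − 7 = 7.
That makes a doubly diminished fourteenth a compound doubly diminished seventh — an octave plus a doubly diminished seventh.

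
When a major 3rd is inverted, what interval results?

minor sixth

The rule of nine gives the new number: 9 − 3 = 6, so a third becomes a sixth.
And major becomes minor under inversion, so we get a minor sixth.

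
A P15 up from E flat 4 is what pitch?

E flat 6

A fifteenth keeps the letter name E, two octaves up from E.
A perfect fifteenth spans 24 semitones, so from Eb4 the target pitch is Eb6.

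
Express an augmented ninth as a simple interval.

Take out an octave (7 from the number): 9 − 7 = 2.
So an augmented ninth is an octave plus an augmented second. The quality is unchanged.

A2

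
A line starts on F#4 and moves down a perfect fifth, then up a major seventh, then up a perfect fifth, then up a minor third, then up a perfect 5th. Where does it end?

Down a perfect fifth from F#4: B3 (7 semitones down).
B3 up a major seventh → A#4 (11 semitones).
Up a perfect fifth from A#4: E#5 (7 semitones up).
E#5 up a minor third → G#5 (3 semitones).
G#5 up a perfect fifth → D#6 (7 semitones).

D#6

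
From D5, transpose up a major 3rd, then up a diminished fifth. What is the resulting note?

C6

D5 up a major third → F#5 (4 semitones).
Up a diminished fifth from F#5: C6 (6 semitones up).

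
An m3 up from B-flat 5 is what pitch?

D-flat 6

Three letter names up from B: D.
A minor third is 3 semitones; 3 semitones up from Bb5 gives Db6.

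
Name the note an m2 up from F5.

Gb5

Counting two letter names up from F lands on G.
Moving 1 semitone up from F5 (the size of a minor second) reaches Gb5.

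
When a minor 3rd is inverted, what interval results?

Inverted interval numbers add to nine, so a third pairs with a sixth (3 + 6 = 9).
Quality inverts too: minor becomes major. That makes the inversion a major sixth.

major sixth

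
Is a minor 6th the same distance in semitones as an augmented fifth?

Yes

A minor sixth = 8 semitones = an augmented fifth; enharmonically equal.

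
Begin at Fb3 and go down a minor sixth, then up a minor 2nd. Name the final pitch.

Bbb2

A minor sixth down from Fb3 is Ab2.
Ab2 up a minor second → Bbb2 (1 semitone).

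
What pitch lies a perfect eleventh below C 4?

G 2

The eleventh's letter: C down four letter names plus an octave → G.
Moving 17 semitones down from C4 (the size of a perfect eleventh) reaches G2.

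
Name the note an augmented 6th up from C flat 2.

A 2

Counting six letter names up from C lands on A.
Moving 10 semitones up from Cb2 (the size of an augmented sixth) reaches A2.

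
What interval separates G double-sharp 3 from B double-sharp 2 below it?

Descending from G##3 to B##2 is the same interval as ascending B##2 to G##3.
B to G spans six letter names (B-C-D-E-F-G) — that makes it a sixth of some quality.
A major sixth would be 9 semitones, but B##2 to G##3 is 8 — one semitone narrower, making it a minor sixth.

m6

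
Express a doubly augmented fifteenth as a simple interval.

Subtracting seven from the interval number removes an octave: 15 − 7 = 8.
Quality carries through unchanged, so the simple form is a doubly augmented octave.

doubly augmented octave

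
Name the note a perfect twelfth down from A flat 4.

The twelfth's letter: A down five letter names plus an octave → D.
Moving 19 semitones down from Ab4 (the size of a perfect twelfth) reaches Db3.

D flat 3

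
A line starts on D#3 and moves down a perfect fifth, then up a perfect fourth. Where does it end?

A perfect fifth down from D#3 is G#2.
A perfect fourth up from G#2 is C#3.

C#3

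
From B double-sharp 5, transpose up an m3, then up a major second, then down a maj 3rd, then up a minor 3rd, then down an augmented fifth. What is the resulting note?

A 5

A minor third up from B##5 is D##6.
Up a major second from D##6: E##6 (2 semitones up).
A major third down from E##6 is C##6.
A minor third up from C##6 is E#6.
An augmented fifth down from E#6 is A5.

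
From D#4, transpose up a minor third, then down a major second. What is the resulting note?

E4

D#4 up a minor third → F#4 (3 semitones).
Down a major second from F#4: E4 (2 semitones down).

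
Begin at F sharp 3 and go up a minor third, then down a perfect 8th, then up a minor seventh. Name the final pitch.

G 3

Up a minor third from F#3: A3 (3 semitones up).
A perfect octave down from A3 is A2.
A2 up a minor seventh → G3 (10 semitones).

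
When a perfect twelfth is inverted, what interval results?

First reduce the compound perfect twelfth to its simple form, a perfect fifth.
Interval numbers invert to sum to nine: 5 + 4 = 9, so a fifth inverts to a fourth.
The quality also flips — perfect stays perfect — giving a perfect fourth.

perfect fourth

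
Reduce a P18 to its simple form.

Take out 2 octaves (14 from the number): 18 − 14 = 4.
So a perfect eighteenth is 2 octaves plus a perfect fourth. The quality is unchanged.

perfect 4th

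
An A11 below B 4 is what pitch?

The eleventh's letter: B down four letter names plus an octave → F.
An augmented eleventh spans 18 semitones, so from B4 the target pitch is F3.

F 3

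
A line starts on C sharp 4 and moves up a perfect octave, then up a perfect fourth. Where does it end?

C#4 up a perfect octave → C#5 (12 semitones).
A perfect fourth up from C#5 is F#5.

F sharp 5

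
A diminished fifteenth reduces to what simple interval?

d8

Each octave removed subtracts seven from the number: 15 − 7 = 8.
Quality carries through unchanged, so the simple form is a diminished octave.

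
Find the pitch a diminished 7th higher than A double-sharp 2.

G sharp 3

Counting seven letter names up from A lands on G.
A diminished seventh is 9 semitones; 9 semitones up from A##2 gives G#3.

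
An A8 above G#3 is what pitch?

The letter stays G (same as the start), shifted an octave up.
An augmented octave is 13 semitones; 13 semitones up from G#3 gives G##4.

G##4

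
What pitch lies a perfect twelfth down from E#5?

The twelfth's letter: E down five letter names plus an octave → A.
Moving 19 semitones down from E#5 (the size of a perfect twelfth) reaches A#3.

A#3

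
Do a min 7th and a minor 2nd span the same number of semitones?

No

A minor seventh is 10 semitones but a minor second is 1 semitone — different sizes.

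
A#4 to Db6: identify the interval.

doubly diminished eleventh

A to D spans four letter names (A-B-C-D), plus an octave — that makes it an eleventh of some quality.
A#4 to Db6 spans 15 semitones — two semitones narrower than the perfect eleventh (17) — giving a doubly diminished eleventh.
(Equivalently, a compound doubly diminished fourth: a doubly diminished fourth plus an octave.)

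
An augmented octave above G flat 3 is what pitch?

G 4

The letter stays G (same as the start), shifted an octave up.
An augmented octave spans 13 semitones, so from Gb3 the target pitch is G4.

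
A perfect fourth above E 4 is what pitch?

A 4

Counting four letter names up from E lands on A.
Moving 5 semitones up from E4 (the size of a perfect fourth) reaches A4.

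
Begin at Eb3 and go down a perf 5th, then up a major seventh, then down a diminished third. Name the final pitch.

Down a perfect fifth from Eb3: Ab2 (7 semitones down).
A major seventh up from Ab2 is G3.
G3 down a diminished third → E#3 (2 semitones).

E#3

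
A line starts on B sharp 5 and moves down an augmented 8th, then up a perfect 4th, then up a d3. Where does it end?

An augmented octave down from B#5 is B4.
Up a perfect fourth from B4: E5 (5 semitones up).
E5 up a diminished third → Gb5 (2 semitones).

G flat 5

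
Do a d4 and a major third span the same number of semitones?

Both span 4 semitones: a diminished fourth and a major third are the same chromatic distance.

Yes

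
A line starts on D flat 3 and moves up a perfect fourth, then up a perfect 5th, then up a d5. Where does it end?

A double-flat 4

A perfect fourth up from Db3 is Gb3.
Up a perfect fifth from Gb3: Db4 (7 semitones up).
Db4 up a diminished fifth → Abb4 (6 semitones).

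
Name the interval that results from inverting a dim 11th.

augmented 5th

First reduce the compound diminished eleventh to its simple form, a diminished fourth.
Inverted interval numbers add to nine, so a fourth pairs with a fifth (4 + 5 = 9).
And diminished becomes augmented under inversion, so we get an augmented fifth.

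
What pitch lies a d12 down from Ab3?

Counting five letter names plus an octave down from A lands on D.
A diminished twelfth is 18 semitones; 18 semitones down from Ab3 gives D2.

D2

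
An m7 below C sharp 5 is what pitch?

D sharp 4

The seventh takes the letter from C down to D.
A minor seventh spans 10 semitones, so from C#5 the target pitch is D#4.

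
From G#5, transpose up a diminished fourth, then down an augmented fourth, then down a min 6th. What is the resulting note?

Bb4

A diminished fourth up from G#5 is C6.
An augmented fourth down from C6 is Gb5.
Gb5 down a minor sixth → Bb4 (8 semitones).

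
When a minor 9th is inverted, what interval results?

First reduce the compound minor ninth to its simple form, a minor second.
The rule of nine gives the new number: 9 − 2 = 7, so a second becomes a seventh.
Quality inverts too: minor becomes major. That makes the inversion a major seventh.

major seventh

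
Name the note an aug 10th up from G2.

The tenth's letter: G up three letter names plus an octave → B.
Moving 17 semitones up from G2 (the size of an augmented tenth) reaches B#3.

B#3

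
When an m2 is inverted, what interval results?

Interval numbers invert to sum to nine: 2 + 7 = 9, so a second inverts to a seventh.
The quality also flips — minor becomes major — giving a major seventh.

major seventh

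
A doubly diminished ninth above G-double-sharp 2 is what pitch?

The ninth's letter: G up two letter names plus an octave → A.
A doubly diminished ninth is 11 semitones; 11 semitones up from G##2 gives Ab3.

A-flat 3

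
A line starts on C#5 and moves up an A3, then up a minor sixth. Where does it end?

C##6

Up an augmented third from C#5: E##5 (5 semitones up).
A minor sixth up from E##5 is C##6.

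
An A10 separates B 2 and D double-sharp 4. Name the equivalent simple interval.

Take out an octave (7 from the number): 10 − 7 = 3.
That makes an augmented tenth a compound augmented third — an octave plus an augmented third.

A3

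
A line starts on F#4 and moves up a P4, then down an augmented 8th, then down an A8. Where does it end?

Bbb2

F#4 up a perfect fourth → B4 (5 semitones).
B4 down an augmented octave → Bb3 (13 semitones).
Down an augmented octave from Bb3: Bbb2 (13 semitones down).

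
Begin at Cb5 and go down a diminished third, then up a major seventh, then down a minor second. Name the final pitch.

Down a diminished third from Cb5: A4 (2 semitones down).
Up a major seventh from A4: G#5 (11 semitones up).
G#5 down a minor second → F##5 (1 semitone).

F##5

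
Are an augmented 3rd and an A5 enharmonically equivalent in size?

5 semitones (augmented third) vs 8 semitones (augmented fifth): not equal.

No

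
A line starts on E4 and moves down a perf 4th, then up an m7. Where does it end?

E4 down a perfect fourth → B3 (5 semitones).
A minor seventh up from B3 is A4.

A4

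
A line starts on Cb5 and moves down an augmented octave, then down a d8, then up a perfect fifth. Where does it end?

Gb3

Cb5 down an augmented octave → Cbb4 (13 semitones).
Cbb4 down a diminished octave → Cb3 (11 semitones).
Up a perfect fifth from Cb3: Gb3 (7 semitones up).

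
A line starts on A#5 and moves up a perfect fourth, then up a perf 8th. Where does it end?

A#5 up a perfect fourth → D#6 (5 semitones).
Up a perfect octave from D#6: D#7 (12 semitones up).

D#7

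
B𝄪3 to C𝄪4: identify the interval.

minor 2nd

B to C spans two letter names (B-C): a second.
B##3 to C##4 is 1 semitone, a half step short of the major second (2), so this is minor.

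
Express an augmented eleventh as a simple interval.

Each octave removed subtracts seven from the number: 11 − 7 = 4.
So an augmented eleventh is an octave plus an augmented fourth. The quality is unchanged.

augmented fourth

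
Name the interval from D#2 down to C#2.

Descending from D#2 to C#2 is the same interval as ascending C#2 to D#2.
C to D spans two letter names (C-D), so the interval is some kind of second.
The major second spans 2 semitones, and C#2 to D#2 is exactly 2 semitones — so this is a major second.

major second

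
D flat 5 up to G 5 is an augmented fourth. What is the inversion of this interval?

Interval numbers invert to sum to nine: 4 + 5 = 9, so a fourth inverts to a fifth.
The quality also flips — augmented becomes diminished — giving a diminished fifth.

diminished 5th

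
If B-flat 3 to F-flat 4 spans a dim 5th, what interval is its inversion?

A4

Inverted interval numbers add to nine, so a fifth pairs with a fourth (5 + 4 = 9).
And diminished becomes augmented under inversion, so we get an augmented fourth.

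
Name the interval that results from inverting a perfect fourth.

P5

Interval numbers invert to sum to nine: 4 + 5 = 9, so a fourth inverts to a fifth.
The quality also flips — perfect stays perfect — giving a perfect fifth.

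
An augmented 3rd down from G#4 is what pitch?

The third takes the letter from G down to E.
An augmented third is 5 semitones; 5 semitones down from G#4 gives Eb4.

Eb4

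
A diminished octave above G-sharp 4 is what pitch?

G 5

The letter stays G (same as the start), shifted an octave up.
Moving 11 semitones up from G#4 (the size of a diminished octave) reaches G5.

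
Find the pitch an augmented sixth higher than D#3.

The sixth takes the letter from D up to B.
An augmented sixth is 10 semitones; 10 semitones up from D#3 gives B##3.

B##3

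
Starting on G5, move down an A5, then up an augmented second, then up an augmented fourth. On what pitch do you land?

G#5

G5 down an augmented fifth → Cb5 (8 semitones).
An augmented second up from Cb5 is D5.
An augmented fourth up from D5 is G#5.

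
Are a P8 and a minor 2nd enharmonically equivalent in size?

12 semitones (perfect octave) vs 1 semitone (minor second): not equal.

No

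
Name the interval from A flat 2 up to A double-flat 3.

diminished octave

A to A is the same letter name, plus an octave, so the interval is some kind of octave.
The perfect octave is 12 semitones; here we have 11, one semitone narrower: diminished.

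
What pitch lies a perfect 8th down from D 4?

The letter stays D (same as the start), shifted an octave down.
A perfect octave spans 12 semitones, so from D4 the target pitch is D3.

D 3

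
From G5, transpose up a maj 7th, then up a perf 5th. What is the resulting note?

A major seventh up from G5 is F#6.
Up a perfect fifth from F#6: C#7 (7 semitones up).

C#7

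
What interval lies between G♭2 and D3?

G to D spans five letter names (G-A-B-C-D), so the interval is some kind of fifth.
The perfect fifth is 7 semitones; here we have 8, one semitone wider: augmented.

augmented fifth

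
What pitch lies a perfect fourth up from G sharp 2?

C sharp 3

The fourth takes the letter from G up to C.
A perfect fourth is 5 semitones; 5 semitones up from G#2 gives C#3.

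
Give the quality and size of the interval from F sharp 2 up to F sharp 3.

P8

F to F is the same letter name, plus an octave, so the interval is some kind of octave.
The perfect octave spans 12 semitones, and F#2 to F#3 is exactly 12 semitones — so this is a perfect octave.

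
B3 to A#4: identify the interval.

major 7th

B to A spans seven letter names (B-C-D-E-F-G-A) — that makes it a seventh of some quality.
Counting semitones, B3→A#4 is 11, which is the major seventh.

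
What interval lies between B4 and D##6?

B to D spans three letter names (B-C-D), plus an octave, so the interval is some kind of tenth.
The major tenth is 16 semitones; here we have 17, one semitone wider: augmented.
(Equivalently, a compound augmented third: an augmented third plus an octave.)

augmented 10th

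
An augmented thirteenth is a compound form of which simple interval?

Each octave removed subtracts seven from the number: 13 − 7 = 6.
Quality carries through unchanged, so the simple form is an augmented sixth.

augmented 6th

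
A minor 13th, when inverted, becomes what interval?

M3

First reduce the compound minor thirteenth to its simple form, a minor sixth.
The rule of nine gives the new number: 9 − 6 = 3, so a sixth becomes a third.
The quality also flips — minor becomes major — giving a major third.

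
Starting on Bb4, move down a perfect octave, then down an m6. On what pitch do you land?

D3

Bb4 down a perfect octave → Bb3 (12 semitones).
Bb3 down a minor sixth → D3 (8 semitones).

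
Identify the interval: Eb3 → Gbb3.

E to G spans three letter names (E-F-G), so the interval is some kind of third.
Eb3 to Gbb3 spans 2 semitones — two semitones narrower than the major third (4) — giving a diminished third.

diminished third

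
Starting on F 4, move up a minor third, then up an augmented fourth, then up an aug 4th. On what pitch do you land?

G sharp 5

Up a minor third from F4: Ab4 (3 semitones up).
An augmented fourth up from Ab4 is D5.
D5 up an augmented fourth → G#5 (6 semitones).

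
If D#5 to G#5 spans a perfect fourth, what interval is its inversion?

P5

The rule of nine gives the new number: 9 − 4 = 5, so a fourth becomes a fifth.
And perfect stays perfect under inversion, so we get a perfect fifth.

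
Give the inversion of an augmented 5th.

diminished fourth

Inverted interval numbers add to nine, so a fifth pairs with a fourth (5 + 4 = 9).
Quality inverts too: augmented becomes diminished. That makes the inversion a diminished fourth.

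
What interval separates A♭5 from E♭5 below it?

Descending from Ab5 to Eb5 is the same interval as ascending Eb5 to Ab5.
E to A spans four letter names (E-F-G-A), so the interval is some kind of fourth.
Counting semitones, Eb5→Ab5 is 5, which is the perfect fourth.

perfect fourth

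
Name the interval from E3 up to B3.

E to B spans five letter names (E-F-G-A-B) — that makes it a fifth of some quality.
E3 to B3 is 7 semitones, matching the perfect fifth exactly, so the quality is perfect.

perfect fifth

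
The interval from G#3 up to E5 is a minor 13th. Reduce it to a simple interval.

m6

Subtracting seven from the interval number removes an octave: 13 − 7 = 6.
Quality carries through unchanged, so the simple form is a minor sixth.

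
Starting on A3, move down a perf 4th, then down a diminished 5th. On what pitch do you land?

A#2

Down a perfect fourth from A3: E3 (5 semitones down).
Down a diminished fifth from E3: A#2 (6 semitones down).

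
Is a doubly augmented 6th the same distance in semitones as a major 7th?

Yes

A doubly augmented sixth = 11 semitones = a major seventh; enharmonically equal.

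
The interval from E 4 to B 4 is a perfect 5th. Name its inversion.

The rule of nine gives the new number: 9 − 5 = 4, so a fifth becomes a fourth.
The quality also flips — perfect stays perfect — giving a perfect fourth.

P4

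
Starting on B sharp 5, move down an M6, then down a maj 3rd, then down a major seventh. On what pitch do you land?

C 4

B#5 down a major sixth → D#5 (9 semitones).
Down a major third from D#5: B4 (4 semitones down).
A major seventh down from B4 is C4.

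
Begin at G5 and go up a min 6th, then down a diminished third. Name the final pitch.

C#6

G5 up a minor sixth → Eb6 (8 semitones).
A diminished third down from Eb6 is C#6.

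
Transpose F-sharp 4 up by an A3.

The third takes the letter from F up to A.
An augmented third is 5 semitones; 5 semitones up from F#4 gives A##4.

A-double-sharp 4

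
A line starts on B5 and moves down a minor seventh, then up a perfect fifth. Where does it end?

G#5

B5 down a minor seventh → C#5 (10 semitones).
C#5 up a perfect fifth → G#5 (7 semitones).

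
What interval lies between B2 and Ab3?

B to A spans seven letter names (B-C-D-E-F-G-A): a seventh.
A major seventh would be 11 semitones; B2 to Ab3 is 9, two semitones narrower, so the interval is diminished.

diminished seventh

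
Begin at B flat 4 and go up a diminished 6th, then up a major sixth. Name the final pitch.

E double-flat 6

Up a diminished sixth from Bb4: Gbb5 (7 semitones up).
Up a major sixth from Gbb5: Ebb6 (9 semitones up).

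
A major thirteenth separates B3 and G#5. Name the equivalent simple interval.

Subtracting seven from the interval number removes an octave: 13 − 7 = 6.
So a major thirteenth is an octave plus a major sixth. The quality is unchanged.

major 6th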